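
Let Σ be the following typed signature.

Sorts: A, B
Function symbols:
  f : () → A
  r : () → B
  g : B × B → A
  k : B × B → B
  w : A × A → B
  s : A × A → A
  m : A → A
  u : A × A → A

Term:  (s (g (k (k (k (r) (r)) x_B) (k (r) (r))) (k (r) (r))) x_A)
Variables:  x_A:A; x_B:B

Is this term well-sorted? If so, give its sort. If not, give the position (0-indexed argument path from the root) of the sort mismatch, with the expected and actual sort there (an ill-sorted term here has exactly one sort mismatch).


well-sorted; sort = A

          (r) : B
          (r) : B
        (k (r) (r)) : B
        x_B : B
      (k (k (r) (r)) x_B) : B
        (r) : B
        (r) : B
      (k (r) (r)) : B
    (k (k (k (r) (r)) x_B) (k (r) (r))) : B
      (r) : B
      (r) : B
    (k (r) (r)) : B
  (g (k (k (k (r) (r)) x_B) (k (r) (r))) (k (r) (r))) : A
  x_A : A
(s (g (k (k (k (r) (r)) x_B) (k (r) (r))) (k (r) (r))) x_A) : A


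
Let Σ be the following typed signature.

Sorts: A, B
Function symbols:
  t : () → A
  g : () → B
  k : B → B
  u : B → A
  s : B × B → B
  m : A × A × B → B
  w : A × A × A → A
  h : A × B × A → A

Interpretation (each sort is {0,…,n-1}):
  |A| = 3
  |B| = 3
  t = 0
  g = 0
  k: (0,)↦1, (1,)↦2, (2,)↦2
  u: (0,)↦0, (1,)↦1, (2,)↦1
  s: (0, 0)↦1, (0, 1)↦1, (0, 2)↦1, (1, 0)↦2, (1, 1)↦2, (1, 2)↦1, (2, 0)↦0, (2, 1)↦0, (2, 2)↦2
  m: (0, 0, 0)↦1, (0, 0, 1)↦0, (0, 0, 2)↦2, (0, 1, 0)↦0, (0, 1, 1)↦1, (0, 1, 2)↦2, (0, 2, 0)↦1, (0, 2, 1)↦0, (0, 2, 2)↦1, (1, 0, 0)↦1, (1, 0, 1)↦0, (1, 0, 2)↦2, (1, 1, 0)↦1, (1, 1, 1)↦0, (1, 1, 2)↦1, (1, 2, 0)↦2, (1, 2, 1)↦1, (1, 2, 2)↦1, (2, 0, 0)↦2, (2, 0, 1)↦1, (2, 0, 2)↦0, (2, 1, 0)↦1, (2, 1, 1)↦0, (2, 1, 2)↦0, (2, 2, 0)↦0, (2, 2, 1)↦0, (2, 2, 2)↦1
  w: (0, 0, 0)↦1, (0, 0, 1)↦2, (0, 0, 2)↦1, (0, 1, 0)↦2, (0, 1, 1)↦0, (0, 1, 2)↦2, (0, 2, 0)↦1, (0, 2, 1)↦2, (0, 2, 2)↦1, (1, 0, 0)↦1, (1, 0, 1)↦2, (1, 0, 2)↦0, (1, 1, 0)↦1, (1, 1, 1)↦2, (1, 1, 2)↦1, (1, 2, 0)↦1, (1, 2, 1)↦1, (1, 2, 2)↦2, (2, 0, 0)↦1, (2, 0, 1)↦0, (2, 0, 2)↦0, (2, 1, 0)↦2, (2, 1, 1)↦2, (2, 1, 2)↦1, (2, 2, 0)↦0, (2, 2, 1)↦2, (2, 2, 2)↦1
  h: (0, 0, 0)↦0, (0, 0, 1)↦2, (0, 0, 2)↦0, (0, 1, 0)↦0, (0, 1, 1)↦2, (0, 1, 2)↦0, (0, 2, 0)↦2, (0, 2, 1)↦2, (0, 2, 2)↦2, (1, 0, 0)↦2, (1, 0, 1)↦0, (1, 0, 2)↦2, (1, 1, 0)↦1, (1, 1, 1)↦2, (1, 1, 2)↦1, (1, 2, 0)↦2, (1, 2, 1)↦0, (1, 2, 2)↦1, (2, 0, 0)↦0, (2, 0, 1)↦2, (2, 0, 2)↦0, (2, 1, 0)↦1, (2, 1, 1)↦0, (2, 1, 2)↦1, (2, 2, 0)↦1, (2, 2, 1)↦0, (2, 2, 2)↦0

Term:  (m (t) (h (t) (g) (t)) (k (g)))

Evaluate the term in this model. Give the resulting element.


value = 0

  t = 0
  t = 0
  g = 0
  t = 0
  (h (t) (g) (t)) = h(0, 0, 0) = 0
  g = 0
  (k (g)) = k(0,) = 1
  (m (t) (h (t) (g) (t)) (k (g))) = m(0, 0, 1) = 0


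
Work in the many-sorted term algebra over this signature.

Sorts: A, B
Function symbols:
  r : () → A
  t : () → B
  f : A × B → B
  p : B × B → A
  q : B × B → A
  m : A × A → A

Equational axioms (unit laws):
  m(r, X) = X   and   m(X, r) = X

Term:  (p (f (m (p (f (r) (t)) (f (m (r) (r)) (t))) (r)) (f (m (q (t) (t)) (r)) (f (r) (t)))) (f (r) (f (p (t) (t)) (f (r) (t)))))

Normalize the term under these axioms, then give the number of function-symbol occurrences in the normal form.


1. (p (f (m (p (f (r) (t)) (f (m (r) (r)) (t))) (r)) (f (m (q (t) (t)) (r)) (f (r) (t)))) (f (r) (f (p (t) (t)) (f (r) (t)))))  →  (p (f (p (f (r) (t)) (f (m (r) (r)) (t))) (f (m (q (t) (t)) (r)) (f (r) (t)))) (f (r) (f (p (t) (t)) (f (r) (t)))))
2. (p (f (p (f (r) (t)) (f (m (r) (r)) (t))) (f (m (q (t) (t)) (r)) (f (r) (t)))) (f (r) (f (p (t) (t)) (f (r) (t)))))  →  (p (f (p (f (r) (t)) (f (r) (t))) (f (m (q (t) (t)) (r)) (f (r) (t)))) (f (r) (f (p (t) (t)) (f (r) (t)))))
3. (p (f (p (f (r) (t)) (f (r) (t))) (f (m (q (t) (t)) (r)) (f (r) (t)))) (f (r) (f (p (t) (t)) (f (r) (t)))))  →  (p (f (p (f (r) (t)) (f (r) (t))) (f (q (t) (t)) (f (r) (t)))) (f (r) (f (p (t) (t)) (f (r) (t)))))
normal form: (p (f (p (f (r) (t)) (f (r) (t))) (f (q (t) (t)) (f (r) (t)))) (f (r) (f (p (t) (t)) (f (r) (t)))))

size = 25


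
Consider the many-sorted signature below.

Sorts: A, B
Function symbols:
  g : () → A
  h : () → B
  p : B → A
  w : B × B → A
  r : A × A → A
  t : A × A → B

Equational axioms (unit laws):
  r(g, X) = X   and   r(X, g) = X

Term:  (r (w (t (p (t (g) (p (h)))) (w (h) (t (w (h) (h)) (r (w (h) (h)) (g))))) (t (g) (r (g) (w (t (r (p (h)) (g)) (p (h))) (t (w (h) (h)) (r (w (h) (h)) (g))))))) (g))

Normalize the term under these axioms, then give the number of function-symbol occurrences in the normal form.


size = 31

1. (r (w (t (p (t (g) (p (h)))) (w (h) (t (w (h) (h)) (r (w (h) (h)) (g))))) (t (g) (r (g) (w (t (r (p (h)) (g)) (p (h))) (t (w (h) (h)) (r (w (h) (h)) (g))))))) (g))  →  (w (t (p (t (g) (p (h)))) (w (h) (t (w (h) (h)) (r (w (h) (h)) (g))))) (t (g) (r (g) (w (t (r (p (h)) (g)) (p (h))) (t (w (h) (h)) (r (w (h) (h)) (g)))))))
2. (w (t (p (t (g) (p (h)))) (w (h) (t (w (h) (h)) (r (w (h) (h)) (g))))) (t (g) (r (g) (w (t (r (p (h)) (g)) (p (h))) (t (w (h) (h)) (r (w (h) (h)) (g)))))))  →  (w (t (p (t (g) (p (h)))) (w (h) (t (w (h) (h)) (w (h) (h))))) (t (g) (r (g) (w (t (r (p (h)) (g)) (p (h))) (t (w (h) (h)) (r (w (h) (h)) (g)))))))
3. (w (t (p (t (g) (p (h)))) (w (h) (t (w (h) (h)) (w (h) (h))))) (t (g) (r (g) (w (t (r (p (h)) (g)) (p (h))) (t (w (h) (h)) (r (w (h) (h)) (g)))))))  →  (w (t (p (t (g) (p (h)))) (w (h) (t (w (h) (h)) (w (h) (h))))) (t (g) (w (t (r (p (h)) (g)) (p (h))) (t (w (h) (h)) (r (w (h) (h)) (g))))))
4. (w (t (p (t (g) (p (h)))) (w (h) (t (w (h) (h)) (w (h) (h))))) (t (g) (w (t (r (p (h)) (g)) (p (h))) (t (w (h) (h)) (r (w (h) (h)) (g))))))  →  (w (t (p (t (g) (p (h)))) (w (h) (t (w (h) (h)) (w (h) (h))))) (t (g) (w (t (p (h)) (p (h))) (t (w (h) (h)) (r (w (h) (h)) (g))))))
5. (w (t (p (t (g) (p (h)))) (w (h) (t (w (h) (h)) (w (h) (h))))) (t (g) (w (t (p (h)) (p (h))) (t (w (h) (h)) (r (w (h) (h)) (g))))))  →  (w (t (p (t (g) (p (h)))) (w (h) (t (w (h) (h)) (w (h) (h))))) (t (g) (w (t (p (h)) (p (h))) (t (w (h) (h)) (w (h) (h))))))
normal form: (w (t (p (t (g) (p (h)))) (w (h) (t (w (h) (h)) (w (h) (h))))) (t (g) (w (t (p (h)) (p (h))) (t (w (h) (h)) (w (h) (h))))))


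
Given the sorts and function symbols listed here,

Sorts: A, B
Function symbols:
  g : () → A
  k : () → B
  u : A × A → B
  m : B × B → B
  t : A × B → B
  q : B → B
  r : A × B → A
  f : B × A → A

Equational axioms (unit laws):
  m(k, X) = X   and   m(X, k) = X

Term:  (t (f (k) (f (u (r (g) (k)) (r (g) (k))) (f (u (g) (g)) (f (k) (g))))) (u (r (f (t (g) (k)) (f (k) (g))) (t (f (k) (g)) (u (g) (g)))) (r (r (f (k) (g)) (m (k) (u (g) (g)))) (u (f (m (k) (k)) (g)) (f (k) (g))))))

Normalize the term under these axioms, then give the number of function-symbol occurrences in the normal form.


size = 49

1. (t (f (k) (f (u (r (g) (k)) (r (g) (k))) (f (u (g) (g)) (f (k) (g))))) (u (r (f (t (g) (k)) (f (k) (g))) (t (f (k) (g)) (u (g) (g)))) (r (r (f (k) (g)) (m (k) (u (g) (g)))) (u (f (m (k) (k)) (g)) (f (k) (g))))))  →  (t (f (k) (f (u (r (g) (k)) (r (g) (k))) (f (u (g) (g)) (f (k) (g))))) (u (r (f (t (g) (k)) (f (k) (g))) (t (f (k) (g)) (u (g) (g)))) (r (r (f (k) (g)) (u (g) (g))) (u (f (m (k) (k)) (g)) (f (k) (g))))))
2. (t (f (k) (f (u (r (g) (k)) (r (g) (k))) (f (u (g) (g)) (f (k) (g))))) (u (r (f (t (g) (k)) (f (k) (g))) (t (f (k) (g)) (u (g) (g)))) (r (r (f (k) (g)) (u (g) (g))) (u (f (m (k) (k)) (g)) (f (k) (g))))))  →  (t (f (k) (f (u (r (g) (k)) (r (g) (k))) (f (u (g) (g)) (f (k) (g))))) (u (r (f (t (g) (k)) (f (k) (g))) (t (f (k) (g)) (u (g) (g)))) (r (r (f (k) (g)) (u (g) (g))) (u (f (k) (g)) (f (k) (g))))))
normal form: (t (f (k) (f (u (r (g) (k)) (r (g) (k))) (f (u (g) (g)) (f (k) (g))))) (u (r (f (t (g) (k)) (f (k) (g))) (t (f (k) (g)) (u (g) (g)))) (r (r (f (k) (g)) (u (g) (g))) (u (f (k) (g)) (f (k) (g))))))


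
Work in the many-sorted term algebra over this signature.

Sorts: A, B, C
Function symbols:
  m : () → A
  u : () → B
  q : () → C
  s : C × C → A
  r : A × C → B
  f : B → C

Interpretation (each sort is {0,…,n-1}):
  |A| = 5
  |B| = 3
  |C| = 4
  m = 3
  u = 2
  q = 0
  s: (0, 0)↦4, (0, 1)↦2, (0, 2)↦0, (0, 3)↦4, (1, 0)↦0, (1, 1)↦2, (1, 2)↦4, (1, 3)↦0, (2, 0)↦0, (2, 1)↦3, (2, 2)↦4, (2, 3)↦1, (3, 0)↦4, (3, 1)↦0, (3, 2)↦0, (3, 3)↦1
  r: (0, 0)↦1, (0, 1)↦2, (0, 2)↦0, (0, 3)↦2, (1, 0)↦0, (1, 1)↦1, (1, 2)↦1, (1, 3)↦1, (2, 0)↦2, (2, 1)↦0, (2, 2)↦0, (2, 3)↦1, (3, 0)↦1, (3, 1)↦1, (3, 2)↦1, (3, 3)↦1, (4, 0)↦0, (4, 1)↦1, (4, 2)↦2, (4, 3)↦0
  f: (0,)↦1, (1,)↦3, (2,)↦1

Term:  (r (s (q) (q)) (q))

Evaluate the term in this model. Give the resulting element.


  q = 0
  q = 0
  (s (q) (q)) = s(0, 0) = 4
  q = 0
  (r (s (q) (q)) (q)) = r(4, 0) = 0

value = 0


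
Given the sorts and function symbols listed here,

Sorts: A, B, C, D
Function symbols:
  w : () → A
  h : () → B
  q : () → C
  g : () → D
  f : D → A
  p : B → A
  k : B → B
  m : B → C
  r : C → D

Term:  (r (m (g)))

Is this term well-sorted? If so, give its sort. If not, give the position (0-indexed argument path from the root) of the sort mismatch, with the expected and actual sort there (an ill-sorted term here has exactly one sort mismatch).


ill-sorted at position [0, 0]: expected B, got D

    (g) : D
  (m (g)) : ✗ arg 0 at [0, 0] has sort D, expected B


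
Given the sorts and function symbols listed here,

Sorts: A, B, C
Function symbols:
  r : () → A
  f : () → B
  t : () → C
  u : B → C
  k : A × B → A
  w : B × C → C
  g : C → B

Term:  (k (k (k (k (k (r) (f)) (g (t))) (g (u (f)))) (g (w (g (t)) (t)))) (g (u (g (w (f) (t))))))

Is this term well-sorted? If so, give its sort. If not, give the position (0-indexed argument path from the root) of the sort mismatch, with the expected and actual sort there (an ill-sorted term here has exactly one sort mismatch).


          (r) : A
          (f) : B
        (k (r) (f)) : A
          (t) : C
        (g (t)) : B
      (k (k (r) (f)) (g (t))) : A
          (f) : B
        (u (f)) : C
      (g (u (f))) : B
    (k (k (k (r) (f)) (g (t))) (g (u (f)))) : A
          (t) : C
        (g (t)) : B
        (t) : C
      (w (g (t)) (t)) : C
    (g (w (g (t)) (t))) : B
  (k (k (k (k (r) (f)) (g (t))) (g (u (f)))) (g (w (g (t)) (t)))) : A
          (f) : B
          (t) : C
        (w (f) (t)) : C
      (g (w (f) (t))) : B
    (u (g (w (f) (t)))) : C
  (g (u (g (w (f) (t))))) : B
(k (k (k (k (k (r) (f)) (g (t))) (g (u (f)))) (g (w (g (t)) (t)))) (g (u (g (w (f) (t)))))) : A

well-sorted; sort = A


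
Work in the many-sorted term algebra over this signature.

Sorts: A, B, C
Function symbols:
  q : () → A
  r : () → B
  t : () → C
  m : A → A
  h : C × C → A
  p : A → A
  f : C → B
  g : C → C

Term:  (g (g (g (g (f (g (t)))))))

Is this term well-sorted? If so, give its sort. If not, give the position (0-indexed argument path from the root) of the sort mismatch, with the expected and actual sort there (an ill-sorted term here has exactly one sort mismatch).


ill-sorted at position [0, 0, 0, 0]: expected C, got B

            (t) : C
          (g (t)) : C
        (f (g (t))) : B
      (g (f (g (t)))) : ✗ arg 0 at [0, 0, 0, 0] has sort B, expected C


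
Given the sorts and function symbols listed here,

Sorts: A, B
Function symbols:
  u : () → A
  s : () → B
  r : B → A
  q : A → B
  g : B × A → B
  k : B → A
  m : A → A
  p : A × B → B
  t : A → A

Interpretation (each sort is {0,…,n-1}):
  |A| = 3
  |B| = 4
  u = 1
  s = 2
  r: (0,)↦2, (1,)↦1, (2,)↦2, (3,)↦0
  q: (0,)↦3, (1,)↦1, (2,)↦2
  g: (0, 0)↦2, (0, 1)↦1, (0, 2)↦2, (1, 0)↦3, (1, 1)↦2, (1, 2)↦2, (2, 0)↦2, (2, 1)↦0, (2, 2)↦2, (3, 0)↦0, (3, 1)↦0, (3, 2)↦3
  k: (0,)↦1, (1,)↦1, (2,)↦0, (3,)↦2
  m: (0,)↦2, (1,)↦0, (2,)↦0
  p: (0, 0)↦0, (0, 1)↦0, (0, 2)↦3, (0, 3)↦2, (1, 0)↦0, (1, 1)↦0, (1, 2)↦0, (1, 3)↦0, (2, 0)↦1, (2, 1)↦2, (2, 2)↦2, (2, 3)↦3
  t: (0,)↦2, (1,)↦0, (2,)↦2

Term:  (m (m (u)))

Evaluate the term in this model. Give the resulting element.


  u = 1
  (m (u)) = m(1,) = 0
  (m (m (u))) = m(0,) = 2

value = 2


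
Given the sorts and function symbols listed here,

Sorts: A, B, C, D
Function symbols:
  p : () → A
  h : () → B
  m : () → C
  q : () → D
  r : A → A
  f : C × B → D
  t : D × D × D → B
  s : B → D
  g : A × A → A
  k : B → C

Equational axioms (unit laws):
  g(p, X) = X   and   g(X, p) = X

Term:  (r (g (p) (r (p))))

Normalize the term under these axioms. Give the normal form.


1. (r (g (p) (r (p))))  →  (r (r (p)))

normal form = (r (r (p)))


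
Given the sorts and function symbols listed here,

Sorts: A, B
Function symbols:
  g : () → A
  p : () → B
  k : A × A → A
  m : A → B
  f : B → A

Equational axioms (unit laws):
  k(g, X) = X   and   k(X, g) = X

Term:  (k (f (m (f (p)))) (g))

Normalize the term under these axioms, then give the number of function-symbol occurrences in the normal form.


size = 4

1. (k (f (m (f (p)))) (g))  →  (f (m (f (p))))
normal form: (f (m (f (p))))


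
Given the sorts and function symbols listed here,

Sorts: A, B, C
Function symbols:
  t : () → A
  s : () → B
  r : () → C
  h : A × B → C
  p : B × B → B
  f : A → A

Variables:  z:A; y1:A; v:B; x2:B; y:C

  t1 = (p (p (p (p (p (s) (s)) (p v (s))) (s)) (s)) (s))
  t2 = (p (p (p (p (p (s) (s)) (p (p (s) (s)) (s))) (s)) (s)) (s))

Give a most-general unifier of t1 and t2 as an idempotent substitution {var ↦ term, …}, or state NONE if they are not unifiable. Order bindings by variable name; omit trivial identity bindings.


{v ↦ (p (s) (s))}


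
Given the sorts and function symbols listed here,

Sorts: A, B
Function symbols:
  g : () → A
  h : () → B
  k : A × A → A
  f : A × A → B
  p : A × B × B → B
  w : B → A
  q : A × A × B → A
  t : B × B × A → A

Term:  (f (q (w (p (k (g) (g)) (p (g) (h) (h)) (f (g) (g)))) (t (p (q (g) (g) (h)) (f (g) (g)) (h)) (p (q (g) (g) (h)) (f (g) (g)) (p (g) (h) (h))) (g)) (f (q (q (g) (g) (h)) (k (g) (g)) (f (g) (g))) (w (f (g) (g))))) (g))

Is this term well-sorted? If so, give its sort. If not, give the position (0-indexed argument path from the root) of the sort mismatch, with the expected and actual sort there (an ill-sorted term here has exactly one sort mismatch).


well-sorted; sort = B

          (g) : A
          (g) : A
        (k (g) (g)) : A
          (g) : A
          (h) : B
          (h) : B
        (p (g) (h) (h)) : B
          (g) : A
          (g) : A
        (f (g) (g)) : B
      (p (k (g) (g)) (p (g) (h) (h)) (f (g) (g))) : B
    (w (p (k (g) (g)) (p (g) (h) (h)) (f (g) (g)))) : A
          (g) : A
          (g) : A
          (h) : B
        (q (g) (g) (h)) : A
          (g) : A
          (g) : A
        (f (g) (g)) : B
        (h) : B
      (p (q (g) (g) (h)) (f (g) (g)) (h)) : B
          (g) : A
          (g) : A
          (h) : B
        (q (g) (g) (h)) : A
          (g) : A
          (g) : A
        (f (g) (g)) : B
          (g) : A
          (h) : B
          (h) : B
        (p (g) (h) (h)) : B
      (p (q (g) (g) (h)) (f (g) (g)) (p (g) (h) (h))) : B
      (g) : A
    (t (p (q (g) (g) (h)) (f (g) (g)) (h)) (p (q (g) (g) (h)) (f (g) (g)) (p (g) (h) (h))) (g)) : A
          (g) : A
          (g) : A
          (h) : B
        (q (g) (g) (h)) : A
          (g) : A
          (g) : A
        (k (g) (g)) : A
          (g) : A
          (g) : A
        (f (g) (g)) : B
      (q (q (g) (g) (h)) (k (g) (g)) (f (g) (g))) : A
          (g) : A
          (g) : A
        (f (g) (g)) : B
      (w (f (g) (g))) : A
    (f (q (q (g) (g) (h)) (k (g) (g)) (f (g) (g))) (w (f (g) (g)))) : B
  (q (w (p (k (g) (g)) (p (g) (h) (h)) (f (g) (g)))) (t (p (q (g) (g) (h)) (f (g) (g)) (h)) (p (q (g) (g) (h)) (f (g) (g)) (p (g) (h) (h))) (g)) (f (q (q (g) (g) (h)) (k (g) (g)) (f (g) (g))) (w (f (g) (g))))) : A
  (g) : A
(f (q (w (p (k (g) (g)) (p (g) (h) (h)) (f (g) (g)))) (t (p (q (g) (g) (h)) (f (g) (g)) (h)) (p (q (g) (g) (h)) (f (g) (g)) (p (g) (h) (h))) (g)) (f (q (q (g) (g) (h)) (k (g) (g)) (f (g) (g))) (w (f (g) (g))))) (g)) : B


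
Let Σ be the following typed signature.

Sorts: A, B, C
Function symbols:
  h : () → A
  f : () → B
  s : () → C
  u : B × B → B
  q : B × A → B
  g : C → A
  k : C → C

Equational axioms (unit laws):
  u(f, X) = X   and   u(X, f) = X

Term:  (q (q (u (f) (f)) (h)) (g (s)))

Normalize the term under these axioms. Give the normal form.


1. (q (q (u (f) (f)) (h)) (g (s)))  →  (q (q (f) (h)) (g (s)))

normal form = (q (q (f) (h)) (g (s)))


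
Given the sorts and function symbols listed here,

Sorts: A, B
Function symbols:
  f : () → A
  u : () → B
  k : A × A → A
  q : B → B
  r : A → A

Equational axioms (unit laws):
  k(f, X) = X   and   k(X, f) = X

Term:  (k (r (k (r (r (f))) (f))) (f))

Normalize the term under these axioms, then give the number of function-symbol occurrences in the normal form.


1. (k (r (k (r (r (f))) (f))) (f))  →  (r (k (r (r (f))) (f)))
2. (r (k (r (r (f))) (f)))  →  (r (r (r (f))))
normal form: (r (r (r (f))))

size = 4


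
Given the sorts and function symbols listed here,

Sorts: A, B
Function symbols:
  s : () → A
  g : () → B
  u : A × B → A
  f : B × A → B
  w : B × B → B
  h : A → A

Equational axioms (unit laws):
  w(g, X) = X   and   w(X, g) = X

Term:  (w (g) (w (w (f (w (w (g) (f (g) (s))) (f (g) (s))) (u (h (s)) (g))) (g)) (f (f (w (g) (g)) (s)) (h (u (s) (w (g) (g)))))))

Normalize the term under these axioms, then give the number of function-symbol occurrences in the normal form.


1. (w (g) (w (w (f (w (w (g) (f (g) (s))) (f (g) (s))) (u (h (s)) (g))) (g)) (f (f (w (g) (g)) (s)) (h (u (s) (w (g) (g)))))))  →  (w (w (f (w (w (g) (f (g) (s))) (f (g) (s))) (u (h (s)) (g))) (g)) (f (f (w (g) (g)) (s)) (h (u (s) (w (g) (g))))))
2. (w (w (f (w (w (g) (f (g) (s))) (f (g) (s))) (u (h (s)) (g))) (g)) (f (f (w (g) (g)) (s)) (h (u (s) (w (g) (g))))))  →  (w (f (w (w (g) (f (g) (s))) (f (g) (s))) (u (h (s)) (g))) (f (f (w (g) (g)) (s)) (h (u (s) (w (g) (g))))))
3. (w (f (w (w (g) (f (g) (s))) (f (g) (s))) (u (h (s)) (g))) (f (f (w (g) (g)) (s)) (h (u (s) (w (g) (g))))))  →  (w (f (w (f (g) (s)) (f (g) (s))) (u (h (s)) (g))) (f (f (w (g) (g)) (s)) (h (u (s) (w (g) (g))))))
4. (w (f (w (f (g) (s)) (f (g) (s))) (u (h (s)) (g))) (f (f (w (g) (g)) (s)) (h (u (s) (w (g) (g))))))  →  (w (f (w (f (g) (s)) (f (g) (s))) (u (h (s)) (g))) (f (f (g) (s)) (h (u (s) (w (g) (g))))))
5. (w (f (w (f (g) (s)) (f (g) (s))) (u (h (s)) (g))) (f (f (g) (s)) (h (u (s) (w (g) (g))))))  →  (w (f (w (f (g) (s)) (f (g) (s))) (u (h (s)) (g))) (f (f (g) (s)) (h (u (s) (g)))))
normal form: (w (f (w (f (g) (s)) (f (g) (s))) (u (h (s)) (g))) (f (f (g) (s)) (h (u (s) (g)))))

size = 21


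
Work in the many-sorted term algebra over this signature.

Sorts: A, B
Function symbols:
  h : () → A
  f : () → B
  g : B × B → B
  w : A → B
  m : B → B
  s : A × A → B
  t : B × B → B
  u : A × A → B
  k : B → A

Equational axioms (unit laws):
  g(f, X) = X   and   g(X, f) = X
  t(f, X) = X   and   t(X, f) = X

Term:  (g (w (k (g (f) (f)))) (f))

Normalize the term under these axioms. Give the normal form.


normal form = (w (k (f)))

1. (g (w (k (g (f) (f)))) (f))  →  (w (k (g (f) (f))))
2. (w (k (g (f) (f))))  →  (w (k (f)))


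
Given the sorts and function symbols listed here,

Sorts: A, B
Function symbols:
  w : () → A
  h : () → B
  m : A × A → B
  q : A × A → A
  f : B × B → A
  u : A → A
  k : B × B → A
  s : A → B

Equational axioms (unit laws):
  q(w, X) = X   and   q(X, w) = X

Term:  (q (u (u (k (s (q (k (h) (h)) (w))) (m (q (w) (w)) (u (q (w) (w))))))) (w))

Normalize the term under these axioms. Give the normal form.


1. (q (u (u (k (s (q (k (h) (h)) (w))) (m (q (w) (w)) (u (q (w) (w))))))) (w))  →  (u (u (k (s (q (k (h) (h)) (w))) (m (q (w) (w)) (u (q (w) (w)))))))
2. (u (u (k (s (q (k (h) (h)) (w))) (m (q (w) (w)) (u (q (w) (w)))))))  →  (u (u (k (s (k (h) (h))) (m (q (w) (w)) (u (q (w) (w)))))))
3. (u (u (k (s (k (h) (h))) (m (q (w) (w)) (u (q (w) (w)))))))  →  (u (u (k (s (k (h) (h))) (m (w) (u (q (w) (w)))))))
4. (u (u (k (s (k (h) (h))) (m (w) (u (q (w) (w)))))))  →  (u (u (k (s (k (h) (h))) (m (w) (u (w))))))

normal form = (u (u (k (s (k (h) (h))) (m (w) (u (w))))))


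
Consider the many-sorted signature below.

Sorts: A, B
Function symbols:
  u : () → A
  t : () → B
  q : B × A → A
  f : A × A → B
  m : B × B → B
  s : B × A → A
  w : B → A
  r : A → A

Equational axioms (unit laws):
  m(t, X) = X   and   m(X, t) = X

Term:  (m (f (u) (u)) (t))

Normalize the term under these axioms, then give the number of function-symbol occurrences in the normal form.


size = 3

1. (m (f (u) (u)) (t))  →  (f (u) (u))
normal form: (f (u) (u))


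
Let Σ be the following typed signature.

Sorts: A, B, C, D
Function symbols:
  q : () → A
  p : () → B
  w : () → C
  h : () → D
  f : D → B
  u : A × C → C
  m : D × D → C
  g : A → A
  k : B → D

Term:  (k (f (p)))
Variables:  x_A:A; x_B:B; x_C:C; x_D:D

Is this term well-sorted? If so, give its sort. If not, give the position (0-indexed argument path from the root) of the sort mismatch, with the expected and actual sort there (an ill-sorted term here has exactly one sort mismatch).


    (p) : B
  (f (p)) : ✗ arg 0 at [0, 0] has sort B, expected D

ill-sorted at position [0, 0]: expected D, got B


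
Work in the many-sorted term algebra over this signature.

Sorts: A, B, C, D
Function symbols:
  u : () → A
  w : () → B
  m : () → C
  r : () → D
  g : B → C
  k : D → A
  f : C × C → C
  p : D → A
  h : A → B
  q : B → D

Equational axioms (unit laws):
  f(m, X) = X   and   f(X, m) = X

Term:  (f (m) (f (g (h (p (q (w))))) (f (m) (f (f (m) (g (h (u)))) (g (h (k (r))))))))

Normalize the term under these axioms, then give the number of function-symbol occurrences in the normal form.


size = 14

1. (f (m) (f (g (h (p (q (w))))) (f (m) (f (f (m) (g (h (u)))) (g (h (k (r))))))))  →  (f (g (h (p (q (w))))) (f (m) (f (f (m) (g (h (u)))) (g (h (k (r)))))))
2. (f (g (h (p (q (w))))) (f (m) (f (f (m) (g (h (u)))) (g (h (k (r)))))))  →  (f (g (h (p (q (w))))) (f (f (m) (g (h (u)))) (g (h (k (r))))))
3. (f (g (h (p (q (w))))) (f (f (m) (g (h (u)))) (g (h (k (r))))))  →  (f (g (h (p (q (w))))) (f (g (h (u))) (g (h (k (r))))))
normal form: (f (g (h (p (q (w))))) (f (g (h (u))) (g (h (k (r))))))


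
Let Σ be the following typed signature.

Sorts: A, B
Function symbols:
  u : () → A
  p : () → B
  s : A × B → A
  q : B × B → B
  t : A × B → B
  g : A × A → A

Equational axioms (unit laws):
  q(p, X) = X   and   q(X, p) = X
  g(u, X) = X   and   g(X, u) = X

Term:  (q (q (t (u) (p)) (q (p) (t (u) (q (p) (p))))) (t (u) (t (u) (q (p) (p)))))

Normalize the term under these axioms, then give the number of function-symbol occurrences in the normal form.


size = 13

1. (q (q (t (u) (p)) (q (p) (t (u) (q (p) (p))))) (t (u) (t (u) (q (p) (p)))))  →  (q (q (t (u) (p)) (t (u) (q (p) (p)))) (t (u) (t (u) (q (p) (p)))))
2. (q (q (t (u) (p)) (t (u) (q (p) (p)))) (t (u) (t (u) (q (p) (p)))))  →  (q (q (t (u) (p)) (t (u) (p))) (t (u) (t (u) (q (p) (p)))))
3. (q (q (t (u) (p)) (t (u) (p))) (t (u) (t (u) (q (p) (p)))))  →  (q (q (t (u) (p)) (t (u) (p))) (t (u) (t (u) (p))))
normal form: (q (q (t (u) (p)) (t (u) (p))) (t (u) (t (u) (p))))


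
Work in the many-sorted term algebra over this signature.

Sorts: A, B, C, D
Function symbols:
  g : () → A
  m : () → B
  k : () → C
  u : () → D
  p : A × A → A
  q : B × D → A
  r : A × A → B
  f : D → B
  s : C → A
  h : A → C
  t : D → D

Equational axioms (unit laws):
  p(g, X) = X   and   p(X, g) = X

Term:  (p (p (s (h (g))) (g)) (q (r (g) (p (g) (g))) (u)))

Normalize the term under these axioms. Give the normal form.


normal form = (p (s (h (g))) (q (r (g) (g)) (u)))

1. (p (p (s (h (g))) (g)) (q (r (g) (p (g) (g))) (u)))  →  (p (s (h (g))) (q (r (g) (p (g) (g))) (u)))
2. (p (s (h (g))) (q (r (g) (p (g) (g))) (u)))  →  (p (s (h (g))) (q (r (g) (g)) (u)))


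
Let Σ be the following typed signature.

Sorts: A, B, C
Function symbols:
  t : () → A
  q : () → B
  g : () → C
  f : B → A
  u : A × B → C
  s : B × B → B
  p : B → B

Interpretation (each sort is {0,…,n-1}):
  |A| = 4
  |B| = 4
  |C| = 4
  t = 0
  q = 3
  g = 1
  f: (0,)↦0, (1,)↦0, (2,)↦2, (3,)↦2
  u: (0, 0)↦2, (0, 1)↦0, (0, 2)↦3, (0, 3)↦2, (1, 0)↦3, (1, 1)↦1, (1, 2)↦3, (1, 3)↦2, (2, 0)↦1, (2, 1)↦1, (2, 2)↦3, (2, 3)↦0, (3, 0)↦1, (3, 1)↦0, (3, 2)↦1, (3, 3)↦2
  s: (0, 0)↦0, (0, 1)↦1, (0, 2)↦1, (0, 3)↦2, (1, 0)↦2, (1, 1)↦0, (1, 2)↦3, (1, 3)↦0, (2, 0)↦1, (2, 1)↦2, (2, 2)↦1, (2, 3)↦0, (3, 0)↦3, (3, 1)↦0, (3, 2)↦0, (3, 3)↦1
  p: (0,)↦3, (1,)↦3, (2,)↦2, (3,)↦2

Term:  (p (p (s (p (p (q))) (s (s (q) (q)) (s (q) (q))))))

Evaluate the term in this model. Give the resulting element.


  q = 3
  (p (q)) = p(3,) = 2
  (p (p (q))) = p(2,) = 2
  q = 3
  q = 3
  (s (q) (q)) = s(3, 3) = 1
  q = 3
  q = 3
  (s (q) (q)) = s(3, 3) = 1
  (s (s (q) (q)) (s (q) (q))) = s(1, 1) = 0
  (s (p (p (q))) (s (s (q) (q)) (s (q) (q)))) = s(2, 0) = 1
  (p (s (p (p (q))) (s (s (q) (q)) (s (q) (q))))) = p(1,) = 3
  (p (p (s (p (p (q))) (s (s (q) (q)) (s (q) (q)))))) = p(3,) = 2

value = 2


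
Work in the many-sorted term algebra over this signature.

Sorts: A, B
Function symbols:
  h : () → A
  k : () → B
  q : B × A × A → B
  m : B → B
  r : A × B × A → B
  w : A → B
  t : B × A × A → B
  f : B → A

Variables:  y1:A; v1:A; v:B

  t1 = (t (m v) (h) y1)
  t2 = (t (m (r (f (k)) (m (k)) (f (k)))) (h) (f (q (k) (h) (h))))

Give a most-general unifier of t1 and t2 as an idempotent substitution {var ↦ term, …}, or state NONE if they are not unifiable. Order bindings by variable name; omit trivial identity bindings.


{v ↦ (r (f (k)) (m (k)) (f (k))), y1 ↦ (f (q (k) (h) (h)))}


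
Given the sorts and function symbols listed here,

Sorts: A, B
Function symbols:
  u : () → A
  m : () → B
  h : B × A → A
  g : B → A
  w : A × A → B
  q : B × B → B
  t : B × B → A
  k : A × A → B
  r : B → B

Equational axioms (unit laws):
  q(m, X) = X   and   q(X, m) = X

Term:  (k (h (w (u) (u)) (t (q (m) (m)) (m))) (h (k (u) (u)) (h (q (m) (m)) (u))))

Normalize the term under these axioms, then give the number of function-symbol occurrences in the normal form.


1. (k (h (w (u) (u)) (t (q (m) (m)) (m))) (h (k (u) (u)) (h (q (m) (m)) (u))))  →  (k (h (w (u) (u)) (t (m) (m))) (h (k (u) (u)) (h (q (m) (m)) (u))))
2. (k (h (w (u) (u)) (t (m) (m))) (h (k (u) (u)) (h (q (m) (m)) (u))))  →  (k (h (w (u) (u)) (t (m) (m))) (h (k (u) (u)) (h (m) (u))))
normal form: (k (h (w (u) (u)) (t (m) (m))) (h (k (u) (u)) (h (m) (u))))

size = 15


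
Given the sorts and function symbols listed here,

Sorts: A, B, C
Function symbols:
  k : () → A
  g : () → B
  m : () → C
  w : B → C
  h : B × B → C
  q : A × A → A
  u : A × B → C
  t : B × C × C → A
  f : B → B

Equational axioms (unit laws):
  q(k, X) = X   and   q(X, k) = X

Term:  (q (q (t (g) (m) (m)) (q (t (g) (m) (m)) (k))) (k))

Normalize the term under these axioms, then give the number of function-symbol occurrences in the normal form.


size = 9

1. (q (q (t (g) (m) (m)) (q (t (g) (m) (m)) (k))) (k))  →  (q (t (g) (m) (m)) (q (t (g) (m) (m)) (k)))
2. (q (t (g) (m) (m)) (q (t (g) (m) (m)) (k)))  →  (q (t (g) (m) (m)) (t (g) (m) (m)))
normal form: (q (t (g) (m) (m)) (t (g) (m) (m)))


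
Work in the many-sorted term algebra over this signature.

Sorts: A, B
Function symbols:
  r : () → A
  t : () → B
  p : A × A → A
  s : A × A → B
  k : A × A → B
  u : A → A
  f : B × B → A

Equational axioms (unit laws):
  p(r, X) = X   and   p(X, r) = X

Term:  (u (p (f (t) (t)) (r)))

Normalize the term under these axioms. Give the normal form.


1. (u (p (f (t) (t)) (r)))  →  (u (f (t) (t)))

normal form = (u (f (t) (t)))


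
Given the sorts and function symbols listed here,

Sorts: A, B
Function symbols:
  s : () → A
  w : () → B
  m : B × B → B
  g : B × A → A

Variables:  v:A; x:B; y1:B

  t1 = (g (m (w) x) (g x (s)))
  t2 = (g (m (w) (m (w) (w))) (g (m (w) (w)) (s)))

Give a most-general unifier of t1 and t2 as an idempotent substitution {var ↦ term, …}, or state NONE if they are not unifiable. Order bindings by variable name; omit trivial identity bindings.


{x ↦ (m (w) (w))}


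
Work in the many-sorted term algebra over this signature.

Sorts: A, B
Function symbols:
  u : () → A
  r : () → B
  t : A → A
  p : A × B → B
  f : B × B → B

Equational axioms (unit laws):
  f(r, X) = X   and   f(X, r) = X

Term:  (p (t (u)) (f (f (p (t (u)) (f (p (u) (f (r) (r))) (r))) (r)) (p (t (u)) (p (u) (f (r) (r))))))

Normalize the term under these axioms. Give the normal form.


normal form = (p (t (u)) (f (p (t (u)) (p (u) (r))) (p (t (u)) (p (u) (r)))))

1. (p (t (u)) (f (f (p (t (u)) (f (p (u) (f (r) (r))) (r))) (r)) (p (t (u)) (p (u) (f (r) (r))))))  →  (p (t (u)) (f (p (t (u)) (f (p (u) (f (r) (r))) (r))) (p (t (u)) (p (u) (f (r) (r))))))
2. (p (t (u)) (f (p (t (u)) (f (p (u) (f (r) (r))) (r))) (p (t (u)) (p (u) (f (r) (r))))))  →  (p (t (u)) (f (p (t (u)) (p (u) (f (r) (r)))) (p (t (u)) (p (u) (f (r) (r))))))
3. (p (t (u)) (f (p (t (u)) (p (u) (f (r) (r)))) (p (t (u)) (p (u) (f (r) (r))))))  →  (p (t (u)) (f (p (t (u)) (p (u) (r))) (p (t (u)) (p (u) (f (r) (r))))))
4. (p (t (u)) (f (p (t (u)) (p (u) (r))) (p (t (u)) (p (u) (f (r) (r))))))  →  (p (t (u)) (f (p (t (u)) (p (u) (r))) (p (t (u)) (p (u) (r)))))


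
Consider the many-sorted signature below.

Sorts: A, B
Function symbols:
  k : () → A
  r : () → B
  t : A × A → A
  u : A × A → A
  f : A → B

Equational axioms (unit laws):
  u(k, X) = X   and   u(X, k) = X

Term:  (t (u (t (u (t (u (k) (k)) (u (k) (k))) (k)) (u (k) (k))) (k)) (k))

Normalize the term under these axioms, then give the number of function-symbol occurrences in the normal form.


1. (t (u (t (u (t (u (k) (k)) (u (k) (k))) (k)) (u (k) (k))) (k)) (k))  →  (t (t (u (t (u (k) (k)) (u (k) (k))) (k)) (u (k) (k))) (k))
2. (t (t (u (t (u (k) (k)) (u (k) (k))) (k)) (u (k) (k))) (k))  →  (t (t (t (u (k) (k)) (u (k) (k))) (u (k) (k))) (k))
3. (t (t (t (u (k) (k)) (u (k) (k))) (u (k) (k))) (k))  →  (t (t (t (k) (u (k) (k))) (u (k) (k))) (k))
4. (t (t (t (k) (u (k) (k))) (u (k) (k))) (k))  →  (t (t (t (k) (k)) (u (k) (k))) (k))
5. (t (t (t (k) (k)) (u (k) (k))) (k))  →  (t (t (t (k) (k)) (k)) (k))
normal form: (t (t (t (k) (k)) (k)) (k))

size = 7


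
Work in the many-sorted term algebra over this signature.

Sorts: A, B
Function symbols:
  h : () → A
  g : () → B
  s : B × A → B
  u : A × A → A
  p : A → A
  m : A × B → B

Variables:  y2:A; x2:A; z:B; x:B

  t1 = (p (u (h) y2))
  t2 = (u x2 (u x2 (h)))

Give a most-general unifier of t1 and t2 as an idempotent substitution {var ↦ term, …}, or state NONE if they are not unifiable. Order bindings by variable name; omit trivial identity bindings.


NONE (not unifiable)

head clash or occurs-check failure — not unifiable


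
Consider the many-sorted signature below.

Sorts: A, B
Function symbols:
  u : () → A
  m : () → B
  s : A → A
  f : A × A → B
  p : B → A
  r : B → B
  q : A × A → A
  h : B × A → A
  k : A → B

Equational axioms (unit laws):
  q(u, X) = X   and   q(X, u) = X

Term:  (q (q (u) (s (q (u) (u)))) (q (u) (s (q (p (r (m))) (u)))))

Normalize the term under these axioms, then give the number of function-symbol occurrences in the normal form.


size = 7

1. (q (q (u) (s (q (u) (u)))) (q (u) (s (q (p (r (m))) (u)))))  →  (q (s (q (u) (u))) (q (u) (s (q (p (r (m))) (u)))))
2. (q (s (q (u) (u))) (q (u) (s (q (p (r (m))) (u)))))  →  (q (s (u)) (q (u) (s (q (p (r (m))) (u)))))
3. (q (s (u)) (q (u) (s (q (p (r (m))) (u)))))  →  (q (s (u)) (s (q (p (r (m))) (u))))
4. (q (s (u)) (s (q (p (r (m))) (u))))  →  (q (s (u)) (s (p (r (m)))))
normal form: (q (s (u)) (s (p (r (m)))))


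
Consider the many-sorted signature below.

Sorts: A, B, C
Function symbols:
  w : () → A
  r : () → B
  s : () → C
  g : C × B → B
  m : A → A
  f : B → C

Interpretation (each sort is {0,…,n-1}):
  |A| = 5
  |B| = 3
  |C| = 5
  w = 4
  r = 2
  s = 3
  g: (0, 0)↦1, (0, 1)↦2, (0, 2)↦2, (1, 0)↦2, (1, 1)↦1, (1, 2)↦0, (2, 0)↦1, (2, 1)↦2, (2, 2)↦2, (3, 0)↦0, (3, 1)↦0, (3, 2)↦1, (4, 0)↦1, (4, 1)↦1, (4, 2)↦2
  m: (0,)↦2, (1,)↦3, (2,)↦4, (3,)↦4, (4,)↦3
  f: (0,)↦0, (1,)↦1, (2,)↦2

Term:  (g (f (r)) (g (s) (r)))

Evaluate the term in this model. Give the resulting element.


  r = 2
  (f (r)) = f(2,) = 2
  s = 3
  r = 2
  (g (s) (r)) = g(3, 2) = 1
  (g (f (r)) (g (s) (r))) = g(2, 1) = 2

value = 2


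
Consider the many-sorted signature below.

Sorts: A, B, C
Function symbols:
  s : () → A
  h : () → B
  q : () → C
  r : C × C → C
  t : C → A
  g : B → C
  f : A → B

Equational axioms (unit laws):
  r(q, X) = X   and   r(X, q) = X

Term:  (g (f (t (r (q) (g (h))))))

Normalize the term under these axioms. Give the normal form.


1. (g (f (t (r (q) (g (h))))))  →  (g (f (t (g (h)))))

normal form = (g (f (t (g (h)))))


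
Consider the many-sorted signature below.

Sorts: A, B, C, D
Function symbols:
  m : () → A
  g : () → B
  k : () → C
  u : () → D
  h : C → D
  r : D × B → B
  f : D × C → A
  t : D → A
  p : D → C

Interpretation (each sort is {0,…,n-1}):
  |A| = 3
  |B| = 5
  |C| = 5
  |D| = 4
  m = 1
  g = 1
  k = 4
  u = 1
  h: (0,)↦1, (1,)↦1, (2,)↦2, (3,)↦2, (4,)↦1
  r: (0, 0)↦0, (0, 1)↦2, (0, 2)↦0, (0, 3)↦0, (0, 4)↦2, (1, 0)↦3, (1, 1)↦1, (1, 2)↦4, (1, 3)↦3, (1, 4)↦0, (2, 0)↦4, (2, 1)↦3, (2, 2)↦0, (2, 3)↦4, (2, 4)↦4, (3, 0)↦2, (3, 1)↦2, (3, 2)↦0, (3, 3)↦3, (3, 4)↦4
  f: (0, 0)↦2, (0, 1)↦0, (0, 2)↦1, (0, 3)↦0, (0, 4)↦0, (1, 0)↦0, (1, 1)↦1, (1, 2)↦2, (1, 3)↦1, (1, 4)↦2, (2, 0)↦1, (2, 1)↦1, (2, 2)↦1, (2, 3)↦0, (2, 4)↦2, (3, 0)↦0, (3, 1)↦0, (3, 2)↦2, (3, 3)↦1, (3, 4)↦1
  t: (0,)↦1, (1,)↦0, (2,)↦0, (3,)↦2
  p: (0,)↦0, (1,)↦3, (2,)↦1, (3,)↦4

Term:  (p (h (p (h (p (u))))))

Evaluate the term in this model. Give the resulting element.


value = 3

  u = 1
  (p (u)) = p(1,) = 3
  (h (p (u))) = h(3,) = 2
  (p (h (p (u)))) = p(2,) = 1
  (h (p (h (p (u))))) = h(1,) = 1
  (p (h (p (h (p (u)))))) = p(1,) = 3


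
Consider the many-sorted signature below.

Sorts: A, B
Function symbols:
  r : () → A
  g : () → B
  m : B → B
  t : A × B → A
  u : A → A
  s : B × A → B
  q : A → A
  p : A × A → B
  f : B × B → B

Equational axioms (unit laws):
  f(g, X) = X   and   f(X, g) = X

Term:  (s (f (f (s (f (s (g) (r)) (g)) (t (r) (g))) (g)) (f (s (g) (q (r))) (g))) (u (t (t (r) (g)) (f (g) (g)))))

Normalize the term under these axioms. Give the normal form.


normal form = (s (f (s (s (g) (r)) (t (r) (g))) (s (g) (q (r)))) (u (t (t (r) (g)) (g))))

1. (s (f (f (s (f (s (g) (r)) (g)) (t (r) (g))) (g)) (f (s (g) (q (r))) (g))) (u (t (t (r) (g)) (f (g) (g)))))  →  (s (f (s (f (s (g) (r)) (g)) (t (r) (g))) (f (s (g) (q (r))) (g))) (u (t (t (r) (g)) (f (g) (g)))))
2. (s (f (s (f (s (g) (r)) (g)) (t (r) (g))) (f (s (g) (q (r))) (g))) (u (t (t (r) (g)) (f (g) (g)))))  →  (s (f (s (s (g) (r)) (t (r) (g))) (f (s (g) (q (r))) (g))) (u (t (t (r) (g)) (f (g) (g)))))
3. (s (f (s (s (g) (r)) (t (r) (g))) (f (s (g) (q (r))) (g))) (u (t (t (r) (g)) (f (g) (g)))))  →  (s (f (s (s (g) (r)) (t (r) (g))) (s (g) (q (r)))) (u (t (t (r) (g)) (f (g) (g)))))
4. (s (f (s (s (g) (r)) (t (r) (g))) (s (g) (q (r)))) (u (t (t (r) (g)) (f (g) (g)))))  →  (s (f (s (s (g) (r)) (t (r) (g))) (s (g) (q (r)))) (u (t (t (r) (g)) (g))))


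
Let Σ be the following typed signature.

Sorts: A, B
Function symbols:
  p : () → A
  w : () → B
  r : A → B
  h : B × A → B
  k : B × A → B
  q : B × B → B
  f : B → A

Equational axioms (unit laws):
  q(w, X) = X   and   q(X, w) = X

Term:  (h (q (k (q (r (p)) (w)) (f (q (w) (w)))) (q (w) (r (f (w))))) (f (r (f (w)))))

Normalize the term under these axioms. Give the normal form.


1. (h (q (k (q (r (p)) (w)) (f (q (w) (w)))) (q (w) (r (f (w))))) (f (r (f (w)))))  →  (h (q (k (r (p)) (f (q (w) (w)))) (q (w) (r (f (w))))) (f (r (f (w)))))
2. (h (q (k (r (p)) (f (q (w) (w)))) (q (w) (r (f (w))))) (f (r (f (w)))))  →  (h (q (k (r (p)) (f (w))) (q (w) (r (f (w))))) (f (r (f (w)))))
3. (h (q (k (r (p)) (f (w))) (q (w) (r (f (w))))) (f (r (f (w)))))  →  (h (q (k (r (p)) (f (w))) (r (f (w)))) (f (r (f (w)))))

normal form = (h (q (k (r (p)) (f (w))) (r (f (w)))) (f (r (f (w)))))


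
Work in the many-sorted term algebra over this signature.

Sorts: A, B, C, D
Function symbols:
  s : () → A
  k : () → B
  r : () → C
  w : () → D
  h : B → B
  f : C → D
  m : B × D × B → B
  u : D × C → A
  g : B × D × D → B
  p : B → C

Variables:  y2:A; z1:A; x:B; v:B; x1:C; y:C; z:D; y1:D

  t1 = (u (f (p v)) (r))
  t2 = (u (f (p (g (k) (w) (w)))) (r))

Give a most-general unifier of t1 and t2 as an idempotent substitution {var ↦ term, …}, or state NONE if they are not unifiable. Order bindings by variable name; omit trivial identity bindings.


{v ↦ (g (k) (w) (w))}


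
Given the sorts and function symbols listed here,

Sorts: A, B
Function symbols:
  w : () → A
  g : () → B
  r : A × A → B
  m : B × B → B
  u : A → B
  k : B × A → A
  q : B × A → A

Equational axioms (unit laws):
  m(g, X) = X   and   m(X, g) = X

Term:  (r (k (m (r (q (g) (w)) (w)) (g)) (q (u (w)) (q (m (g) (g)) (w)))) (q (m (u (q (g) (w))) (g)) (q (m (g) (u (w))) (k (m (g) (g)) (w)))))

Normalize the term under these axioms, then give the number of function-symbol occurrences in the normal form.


size = 24

1. (r (k (m (r (q (g) (w)) (w)) (g)) (q (u (w)) (q (m (g) (g)) (w)))) (q (m (u (q (g) (w))) (g)) (q (m (g) (u (w))) (k (m (g) (g)) (w)))))  →  (r (k (r (q (g) (w)) (w)) (q (u (w)) (q (m (g) (g)) (w)))) (q (m (u (q (g) (w))) (g)) (q (m (g) (u (w))) (k (m (g) (g)) (w)))))
2. (r (k (r (q (g) (w)) (w)) (q (u (w)) (q (m (g) (g)) (w)))) (q (m (u (q (g) (w))) (g)) (q (m (g) (u (w))) (k (m (g) (g)) (w)))))  →  (r (k (r (q (g) (w)) (w)) (q (u (w)) (q (g) (w)))) (q (m (u (q (g) (w))) (g)) (q (m (g) (u (w))) (k (m (g) (g)) (w)))))
3. (r (k (r (q (g) (w)) (w)) (q (u (w)) (q (g) (w)))) (q (m (u (q (g) (w))) (g)) (q (m (g) (u (w))) (k (m (g) (g)) (w)))))  →  (r (k (r (q (g) (w)) (w)) (q (u (w)) (q (g) (w)))) (q (u (q (g) (w))) (q (m (g) (u (w))) (k (m (g) (g)) (w)))))
4. (r (k (r (q (g) (w)) (w)) (q (u (w)) (q (g) (w)))) (q (u (q (g) (w))) (q (m (g) (u (w))) (k (m (g) (g)) (w)))))  →  (r (k (r (q (g) (w)) (w)) (q (u (w)) (q (g) (w)))) (q (u (q (g) (w))) (q (u (w)) (k (m (g) (g)) (w)))))
5. (r (k (r (q (g) (w)) (w)) (q (u (w)) (q (g) (w)))) (q (u (q (g) (w))) (q (u (w)) (k (m (g) (g)) (w)))))  →  (r (k (r (q (g) (w)) (w)) (q (u (w)) (q (g) (w)))) (q (u (q (g) (w))) (q (u (w)) (k (g) (w)))))
normal form: (r (k (r (q (g) (w)) (w)) (q (u (w)) (q (g) (w)))) (q (u (q (g) (w))) (q (u (w)) (k (g) (w)))))


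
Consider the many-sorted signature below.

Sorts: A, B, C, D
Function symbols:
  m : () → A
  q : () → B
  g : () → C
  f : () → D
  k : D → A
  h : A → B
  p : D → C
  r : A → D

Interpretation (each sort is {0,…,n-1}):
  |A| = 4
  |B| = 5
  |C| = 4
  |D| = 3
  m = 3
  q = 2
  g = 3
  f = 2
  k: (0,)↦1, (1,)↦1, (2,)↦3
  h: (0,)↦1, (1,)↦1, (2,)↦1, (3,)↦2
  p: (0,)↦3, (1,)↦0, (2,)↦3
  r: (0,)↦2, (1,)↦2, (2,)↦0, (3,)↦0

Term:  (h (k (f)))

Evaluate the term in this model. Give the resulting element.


value = 2

  f = 2
  (k (f)) = k(2,) = 3
  (h (k (f))) = h(3,) = 2
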